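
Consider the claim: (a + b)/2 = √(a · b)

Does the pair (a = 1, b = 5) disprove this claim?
Substituting a = 1, b = 5:
LHS = (1 + 5)/2 = 3
RHS = √(1 · 5) = √(5) ≈ 2.236

Since LHS ≠ RHS, this pair disproves the claim.

Answer: Yes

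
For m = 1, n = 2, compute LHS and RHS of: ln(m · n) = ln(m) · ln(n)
LHS = ln(1 · 2) = ln(2) ≈ 0.6931
RHS = ln(1) · ln(2) = 0

LHS ≠ RHS (they differ by about 0.6931), so the equation does not hold here.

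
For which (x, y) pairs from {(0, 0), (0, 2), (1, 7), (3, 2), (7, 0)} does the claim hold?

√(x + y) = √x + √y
Testing each pair:
(0, 0): LHS = 0, RHS = 0 → holds
(0, 2): LHS = √(2) ≈ 1.414, RHS = √(2) ≈ 1.414 → holds
(1, 7): LHS = 2·√(2) ≈ 2.828, RHS = 1 + √(7) ≈ 3.646 → fails
(3, 2): LHS = √(5) ≈ 2.236, RHS = √(2) + √(3) ≈ 3.146 → fails
(7, 0): LHS = √(7) ≈ 2.646, RHS = √(7) ≈ 2.646 → holds

3 of 5 pairs satisfy the claim.

Answer: (0, 0), (0, 2), (7, 0)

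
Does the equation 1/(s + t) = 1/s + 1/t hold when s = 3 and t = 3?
Substituting s = 3, t = 3:

LHS = 1/(3 + 3) = 1/6
RHS = 1/3 + 1/3 = 2/3

LHS ≠ RHS, so the equation does not hold at this point.

Answer: Fails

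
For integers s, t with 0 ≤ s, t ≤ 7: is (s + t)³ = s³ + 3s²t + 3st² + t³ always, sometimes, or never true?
Always true

The identity holds for every pair in the range. For instance at (s, t) = (5, 2): both sides equal 343.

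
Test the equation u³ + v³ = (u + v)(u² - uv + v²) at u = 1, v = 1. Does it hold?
Substituting u = 1, v = 1:

LHS = 1³ + 1³ = 2
RHS = (1 + 1)(1² - 1·1 + 1²) = 2

LHS = RHS, so the equation holds at this point.

Answer: Holds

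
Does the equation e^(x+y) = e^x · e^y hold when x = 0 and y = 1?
Holds

Substituting x = 0, y = 1:

LHS = e^(0+1) = e ≈ 2.718
RHS = e^0 · e^1 = e ≈ 2.718

LHS = RHS, so the equation holds at this point.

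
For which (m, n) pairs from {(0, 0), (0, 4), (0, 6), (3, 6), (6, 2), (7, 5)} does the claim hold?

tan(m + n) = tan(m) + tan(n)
Testing each pair:
(0, 0): LHS = 0, RHS = 0 → holds
(0, 4): LHS = tan(4) ≈ 1.158, RHS = tan(4) ≈ 1.158 → holds
(0, 6): LHS = tan(6) ≈ -0.291, RHS = tan(6) ≈ -0.291 → holds
(3, 6): LHS = tan(9) ≈ -0.4523, RHS = tan(6) + tan(3) ≈ -0.4336 → fails
(6, 2): LHS = tan(8) ≈ -6.8, RHS = tan(2) + tan(6) ≈ -2.476 → fails
(7, 5): LHS = tan(12) ≈ -0.6359, RHS = tan(5) + tan(7) ≈ -2.509 → fails

3 of 6 pairs satisfy the claim.

Answer: (0, 0), (0, 4), (0, 6)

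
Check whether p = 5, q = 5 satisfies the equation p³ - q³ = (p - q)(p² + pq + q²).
Holds

Substituting p = 5, q = 5:

LHS = 5³ - 5³ = 0
RHS = (5 - 5)(5² + 5·5 + 5²) = 0

LHS = RHS, so the equation holds at this point.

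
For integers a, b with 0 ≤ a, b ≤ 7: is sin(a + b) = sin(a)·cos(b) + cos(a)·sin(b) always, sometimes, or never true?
Always true

The identity holds for every pair in the range. For instance at (a, b) = (2, 6): both sides equal sin(8) ≈ 0.9894.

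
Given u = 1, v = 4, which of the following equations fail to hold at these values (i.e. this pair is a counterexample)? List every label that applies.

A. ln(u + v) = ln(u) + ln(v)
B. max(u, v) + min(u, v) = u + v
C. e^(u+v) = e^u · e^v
A

Evaluating each claim at the given values:
A. LHS = ln(5) ≈ 1.609, RHS = ln(4) ≈ 1.386 → fails here (LHS ≠ RHS)
B. LHS = 5, RHS = 5 → holds here (LHS = RHS)
C. LHS = e^5 ≈ 148.4, RHS = e^5 ≈ 148.4 → holds here (LHS = RHS)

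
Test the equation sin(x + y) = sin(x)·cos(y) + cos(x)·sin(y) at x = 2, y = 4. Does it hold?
Holds

Substituting x = 2, y = 4:

LHS = sin(2 + 4) = sin(6) ≈ -0.2794
RHS = sin(2)·cos(4) + cos(2)·sin(4) = sin(2)·cos(4) + sin(4)·cos(2) ≈ -0.2794

LHS = RHS, so the equation holds at this point.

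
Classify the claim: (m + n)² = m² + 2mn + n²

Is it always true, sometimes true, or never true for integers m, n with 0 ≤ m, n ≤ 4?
Always true

The identity holds for every pair in the range. For instance at (m, n) = (4, 3): both sides equal 49.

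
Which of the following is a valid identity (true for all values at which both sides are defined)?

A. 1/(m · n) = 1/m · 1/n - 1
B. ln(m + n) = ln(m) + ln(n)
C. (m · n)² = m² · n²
C

A: fails at (4, 4) — LHS = 1/16, RHS = -15/16.
B: fails at (3, 4) — LHS = ln(7) ≈ 1.946, RHS = ln(3) + ln(4) ≈ 2.485.
C: holds — e.g. at (1, 4), both sides equal 16.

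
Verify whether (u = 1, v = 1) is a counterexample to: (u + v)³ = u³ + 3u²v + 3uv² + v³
Substituting u = 1, v = 1:
LHS = (1 + 1)³ = 8
RHS = 1³ + 3·1²·1 + 3·1·1² + 1³ = 8

The sides agree, so this pair does not disprove the claim.

Answer: No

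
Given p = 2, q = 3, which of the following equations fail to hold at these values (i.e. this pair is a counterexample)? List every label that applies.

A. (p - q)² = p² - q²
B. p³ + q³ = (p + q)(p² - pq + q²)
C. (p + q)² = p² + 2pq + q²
A

Evaluating each claim at the given values:
A. LHS = 1, RHS = -5 → fails here (LHS ≠ RHS)
B. LHS = 35, RHS = 35 → holds here (LHS = RHS)
C. LHS = 25, RHS = 25 → holds here (LHS = RHS)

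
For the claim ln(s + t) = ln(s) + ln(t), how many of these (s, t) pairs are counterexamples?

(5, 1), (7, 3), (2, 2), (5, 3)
Testing each pair:
(5, 1): LHS = ln(6) ≈ 1.792, RHS = ln(5) ≈ 1.609 → counterexample
(7, 3): LHS = ln(10) ≈ 2.303, RHS = ln(3) + ln(7) ≈ 3.045 → counterexample
(2, 2): LHS = ln(4) ≈ 1.386, RHS = 2·ln(2) ≈ 1.386 → satisfies claim
(5, 3): LHS = ln(8) ≈ 2.079, RHS = ln(3) + ln(5) ≈ 2.708 → counterexample

That makes 3 counterexamples.

Answer: 3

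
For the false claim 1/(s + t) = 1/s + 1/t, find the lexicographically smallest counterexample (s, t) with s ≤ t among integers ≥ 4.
Substituting (4, 4) into the claim:
LHS = 1/(4 + 4) = 1/8
RHS = 1/4 + 1/4 = 1/2

Since LHS ≠ RHS, this pair disproves the claim, and no lexicographically smaller pair (s ≤ t, integers ≥ 4) does.

For instance (4, 5) is also a counterexample (LHS = 1/9, RHS = 9/20), but it's lexicographically larger.

Answer: (s, t) = (4, 4)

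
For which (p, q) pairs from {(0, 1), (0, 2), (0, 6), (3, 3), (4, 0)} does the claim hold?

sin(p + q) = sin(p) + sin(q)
(0, 1), (0, 2), (0, 6), (4, 0)

Testing each pair:
(0, 1): LHS = sin(1) ≈ 0.8415, RHS = sin(1) ≈ 0.8415 → holds
(0, 2): LHS = sin(2) ≈ 0.9093, RHS = sin(2) ≈ 0.9093 → holds
(0, 6): LHS = sin(6) ≈ -0.2794, RHS = sin(6) ≈ -0.2794 → holds
(3, 3): LHS = sin(6) ≈ -0.2794, RHS = 2·sin(3) ≈ 0.2822 → fails
(4, 0): LHS = sin(4) ≈ -0.7568, RHS = sin(4) ≈ -0.7568 → holds

4 of 5 pairs satisfy the claim.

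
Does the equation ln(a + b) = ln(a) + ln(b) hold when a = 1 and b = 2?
Fails

Substituting a = 1, b = 2:

LHS = ln(1 + 2) = ln(3) ≈ 1.099
RHS = ln(1) + ln(2) = ln(2) ≈ 0.6931

LHS ≠ RHS, so the equation does not hold at this point.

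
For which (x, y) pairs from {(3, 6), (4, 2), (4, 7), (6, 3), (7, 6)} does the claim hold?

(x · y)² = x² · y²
Testing each pair:
(3, 6): LHS = 324, RHS = 324 → holds
(4, 2): LHS = 64, RHS = 64 → holds
(4, 7): LHS = 784, RHS = 784 → holds
(6, 3): LHS = 324, RHS = 324 → holds
(7, 6): LHS = 1764, RHS = 1764 → holds

Every pair satisfies the claim.

Answer: All pairs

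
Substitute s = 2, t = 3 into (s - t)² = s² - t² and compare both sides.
LHS = (2 - 3)² = 1
RHS = 2² - 3² = -5

LHS ≠ RHS, so the equation does not hold here.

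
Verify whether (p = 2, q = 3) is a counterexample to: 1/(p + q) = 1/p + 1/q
Yes

Substituting p = 2, q = 3:
LHS = 1/(2 + 3) = 1/5
RHS = 1/2 + 1/3 = 5/6

Since LHS ≠ RHS, this pair disproves the claim.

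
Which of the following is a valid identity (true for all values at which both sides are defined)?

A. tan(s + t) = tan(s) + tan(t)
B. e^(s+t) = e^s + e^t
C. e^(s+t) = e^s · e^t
C

A: fails at (3, 5) — LHS = tan(8) ≈ -6.8, RHS = tan(5) + tan(3) ≈ -3.523.
B: fails at (5, 8) — LHS = e^13 ≈ 442413.4, RHS = e^5 + e^8 ≈ 3129.
C: holds — e.g. at (5, 5), both sides equal e^10 ≈ 22026.5.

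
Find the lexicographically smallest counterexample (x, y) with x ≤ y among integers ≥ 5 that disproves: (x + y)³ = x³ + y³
(x, y) = (5, 5)

Substituting (5, 5) into the claim:
LHS = (5 + 5)³ = 1000
RHS = 5³ + 5³ = 250

Since LHS ≠ RHS, this pair disproves the claim, and no lexicographically smaller pair (x ≤ y, integers ≥ 5) does.

For instance (7, 11) is also a counterexample (LHS = 5832, RHS = 1674), but it's lexicographically larger.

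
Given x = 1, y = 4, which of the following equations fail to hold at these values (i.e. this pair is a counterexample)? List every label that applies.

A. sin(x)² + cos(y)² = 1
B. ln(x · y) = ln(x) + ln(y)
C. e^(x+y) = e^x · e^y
A

Evaluating each claim at the given values:
A. LHS = cos(4)² + sin(1)² ≈ 1.135, RHS = 1 → fails here (LHS ≠ RHS)
B. LHS = ln(4) ≈ 1.386, RHS = ln(4) ≈ 1.386 → holds here (LHS = RHS)
C. LHS = e^5 ≈ 148.4, RHS = e^5 ≈ 148.4 → holds here (LHS = RHS)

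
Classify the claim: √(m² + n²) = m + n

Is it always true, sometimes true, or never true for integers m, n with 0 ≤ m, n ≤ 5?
It holds at (m, n) = (0, 0) (both sides equal 0), but fails at (m, n) = (1, 2) (LHS = √(5) ≈ 2.236, RHS = 3).

Answer: Sometimes true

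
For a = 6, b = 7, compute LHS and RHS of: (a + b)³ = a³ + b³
LHS = (6 + 7)³ = 2197
RHS = 6³ + 7³ = 559

LHS ≠ RHS, so the equation does not hold here.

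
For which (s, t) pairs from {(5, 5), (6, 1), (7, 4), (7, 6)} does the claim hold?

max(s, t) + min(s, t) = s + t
Testing each pair:
(5, 5): LHS = 10, RHS = 10 → holds
(6, 1): LHS = 7, RHS = 7 → holds
(7, 4): LHS = 11, RHS = 11 → holds
(7, 6): LHS = 13, RHS = 13 → holds

Every pair satisfies the claim.

Answer: All pairs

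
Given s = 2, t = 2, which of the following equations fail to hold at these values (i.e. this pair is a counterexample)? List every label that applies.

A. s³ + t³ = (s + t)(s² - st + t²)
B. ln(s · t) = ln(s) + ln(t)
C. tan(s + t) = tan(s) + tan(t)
C

Evaluating each claim at the given values:
A. LHS = 16, RHS = 16 → holds here (LHS = RHS)
B. LHS = ln(4) ≈ 1.386, RHS = 2·ln(2) ≈ 1.386 → holds here (LHS = RHS)
C. LHS = tan(4) ≈ 1.158, RHS = 2·tan(2) ≈ -4.37 → fails here (LHS ≠ RHS)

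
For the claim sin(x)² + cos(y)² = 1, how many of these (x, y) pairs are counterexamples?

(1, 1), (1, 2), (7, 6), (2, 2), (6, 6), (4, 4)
2

Testing each pair:
(1, 1): LHS = cos(1)² + sin(1)² = 1, RHS = 1 → satisfies claim
(1, 2): LHS = cos(2)² + sin(1)² ≈ 0.8813, RHS = 1 → counterexample
(7, 6): LHS = sin(7)² + cos(6)² ≈ 1.354, RHS = 1 → counterexample
(2, 2): LHS = cos(2)² + sin(2)² = 1, RHS = 1 → satisfies claim
(6, 6): LHS = sin(6)² + cos(6)² = 1, RHS = 1 → satisfies claim
(4, 4): LHS = cos(4)² + sin(4)² = 1, RHS = 1 → satisfies claim

That makes 2 counterexamples.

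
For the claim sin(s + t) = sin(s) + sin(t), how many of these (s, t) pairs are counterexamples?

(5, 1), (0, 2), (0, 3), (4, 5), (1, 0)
2

Testing each pair:
(5, 1): LHS = sin(6) ≈ -0.2794, RHS = sin(5) + sin(1) ≈ -0.1175 → counterexample
(0, 2): LHS = sin(2) ≈ 0.9093, RHS = sin(2) ≈ 0.9093 → satisfies claim
(0, 3): LHS = sin(3) ≈ 0.1411, RHS = sin(3) ≈ 0.1411 → satisfies claim
(4, 5): LHS = sin(9) ≈ 0.4121, RHS = sin(5) + sin(4) ≈ -1.716 → counterexample
(1, 0): LHS = sin(1) ≈ 0.8415, RHS = sin(1) ≈ 0.8415 → satisfies claim

That makes 2 counterexamples.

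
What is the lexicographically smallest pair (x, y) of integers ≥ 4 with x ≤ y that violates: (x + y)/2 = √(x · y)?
Substituting (4, 5) into the claim:
LHS = (4 + 5)/2 = 9/2
RHS = √(4 · 5) = 2·√(5) ≈ 4.472

Since LHS ≠ RHS, this pair disproves the claim, and no lexicographically smaller pair (x ≤ y, integers ≥ 4) does.

For instance (6, 7) is also a counterexample (LHS = 13/2, RHS = √(42) ≈ 6.481), but it's lexicographically larger.

Answer: (x, y) = (4, 5)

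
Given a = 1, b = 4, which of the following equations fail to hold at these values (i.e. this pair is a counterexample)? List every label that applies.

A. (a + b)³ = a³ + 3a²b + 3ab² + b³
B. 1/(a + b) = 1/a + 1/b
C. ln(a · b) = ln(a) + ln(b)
Evaluating each claim at the given values:
A. LHS = 125, RHS = 125 → holds here (LHS = RHS)
B. LHS = 1/5, RHS = 5/4 → fails here (LHS ≠ RHS)
C. LHS = ln(4) ≈ 1.386, RHS = ln(4) ≈ 1.386 → holds here (LHS = RHS)

Answer: B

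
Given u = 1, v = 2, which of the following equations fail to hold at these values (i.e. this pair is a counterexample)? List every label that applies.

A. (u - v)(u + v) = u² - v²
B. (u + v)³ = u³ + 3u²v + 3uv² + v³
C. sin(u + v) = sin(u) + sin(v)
Evaluating each claim at the given values:
A. LHS = -3, RHS = -3 → holds here (LHS = RHS)
B. LHS = 27, RHS = 27 → holds here (LHS = RHS)
C. LHS = sin(3) ≈ 0.1411, RHS = sin(1) + sin(2) ≈ 1.751 → fails here (LHS ≠ RHS)

Answer: C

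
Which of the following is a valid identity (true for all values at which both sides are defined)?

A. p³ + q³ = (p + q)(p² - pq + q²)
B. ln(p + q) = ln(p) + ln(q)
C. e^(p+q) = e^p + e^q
A

A: holds — e.g. at (2, 3), both sides equal 35.
B: fails at (3, 4) — LHS = ln(7) ≈ 1.946, RHS = ln(3) + ln(4) ≈ 2.485.
C: fails at (2, 7) — LHS = e^9 ≈ 8103, RHS = e^2 + e^7 ≈ 1104.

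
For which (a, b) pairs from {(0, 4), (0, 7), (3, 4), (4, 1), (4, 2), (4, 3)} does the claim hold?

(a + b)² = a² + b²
Testing each pair:
(0, 4): LHS = 16, RHS = 16 → holds
(0, 7): LHS = 49, RHS = 49 → holds
(3, 4): LHS = 49, RHS = 25 → fails
(4, 1): LHS = 25, RHS = 17 → fails
(4, 2): LHS = 36, RHS = 20 → fails
(4, 3): LHS = 49, RHS = 25 → fails

2 of 6 pairs satisfy the claim.

Answer: (0, 4), (0, 7)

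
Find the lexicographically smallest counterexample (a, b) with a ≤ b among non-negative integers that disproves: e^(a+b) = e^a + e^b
Substituting (0, 0) into the claim:
LHS = e^(0+0) = 1
RHS = e^0 + e^0 = 2

Since LHS ≠ RHS, this pair disproves the claim, and no lexicographically smaller pair (a ≤ b, non-negative integers) does.

For instance (1, 6) is also a counterexample (LHS = e^7 ≈ 1097, RHS = e + e^6 ≈ 406.1), but it's lexicographically larger.

Answer: (a, b) = (0, 0)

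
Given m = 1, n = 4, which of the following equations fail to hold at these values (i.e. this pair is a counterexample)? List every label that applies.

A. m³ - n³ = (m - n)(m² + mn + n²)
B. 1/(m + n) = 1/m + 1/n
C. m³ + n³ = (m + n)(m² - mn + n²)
Evaluating each claim at the given values:
A. LHS = -63, RHS = -63 → holds here (LHS = RHS)
B. LHS = 1/5, RHS = 5/4 → fails here (LHS ≠ RHS)
C. LHS = 65, RHS = 65 → holds here (LHS = RHS)

Answer: B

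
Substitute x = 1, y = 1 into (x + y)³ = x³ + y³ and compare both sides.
LHS = (1 + 1)³ = 8
RHS = 1³ + 1³ = 2

LHS ≠ RHS, so the equation does not hold here.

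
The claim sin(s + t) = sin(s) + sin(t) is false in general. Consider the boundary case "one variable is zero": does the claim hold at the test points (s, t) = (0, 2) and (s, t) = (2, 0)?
Yes, holds at both test points

At (0, 2): LHS = sin(2) ≈ 0.9093, RHS = sin(2) ≈ 0.9093 → equal
At (2, 0): LHS = sin(2) ≈ 0.9093, RHS = sin(2) ≈ 0.9093 → equal

So the claim does hold at both of these boundary points, even though it is not an identity.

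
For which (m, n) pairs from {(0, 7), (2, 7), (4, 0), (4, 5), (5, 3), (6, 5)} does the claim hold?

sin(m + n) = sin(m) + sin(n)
(0, 7), (4, 0)

Testing each pair:
(0, 7): LHS = sin(7) ≈ 0.657, RHS = sin(7) ≈ 0.657 → holds
(2, 7): LHS = sin(9) ≈ 0.4121, RHS = sin(7) + sin(2) ≈ 1.566 → fails
(4, 0): LHS = sin(4) ≈ -0.7568, RHS = sin(4) ≈ -0.7568 → holds
(4, 5): LHS = sin(9) ≈ 0.4121, RHS = sin(5) + sin(4) ≈ -1.716 → fails
(5, 3): LHS = sin(8) ≈ 0.9894, RHS = sin(5) + sin(3) ≈ -0.8178 → fails
(6, 5): LHS = sin(11) ≈ -1, RHS = sin(5) + sin(6) ≈ -1.238 → fails

2 of 6 pairs satisfy the claim.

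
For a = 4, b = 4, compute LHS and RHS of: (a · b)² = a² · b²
LHS = (4 · 4)² = 256
RHS = 4² · 4² = 256

LHS = RHS: the two sides agree.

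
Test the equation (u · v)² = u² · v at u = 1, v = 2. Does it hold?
Fails

Substituting u = 1, v = 2:

LHS = (1 · 2)² = 4
RHS = 1² · 2 = 2

LHS ≠ RHS, so the equation does not hold at this point.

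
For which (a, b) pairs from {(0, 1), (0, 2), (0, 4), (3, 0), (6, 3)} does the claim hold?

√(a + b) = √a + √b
(0, 1), (0, 2), (0, 4), (3, 0)

Testing each pair:
(0, 1): LHS = 1, RHS = 1 → holds
(0, 2): LHS = √(2) ≈ 1.414, RHS = √(2) ≈ 1.414 → holds
(0, 4): LHS = 2, RHS = 2 → holds
(3, 0): LHS = √(3) ≈ 1.732, RHS = √(3) ≈ 1.732 → holds
(6, 3): LHS = 3, RHS = √(3) + √(6) ≈ 4.182 → fails

4 of 5 pairs satisfy the claim.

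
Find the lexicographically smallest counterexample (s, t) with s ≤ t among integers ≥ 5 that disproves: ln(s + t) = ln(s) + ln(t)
(s, t) = (5, 5)

Substituting (5, 5) into the claim:
LHS = ln(5 + 5) = ln(10) ≈ 2.303
RHS = ln(5) + ln(5) = 2·ln(5) ≈ 3.219

Since LHS ≠ RHS, this pair disproves the claim, and no lexicographically smaller pair (s ≤ t, integers ≥ 5) does.

For instance (10, 10) is also a counterexample (LHS = ln(20) ≈ 2.996, RHS = 2·ln(10) ≈ 4.605), but it's lexicographically larger.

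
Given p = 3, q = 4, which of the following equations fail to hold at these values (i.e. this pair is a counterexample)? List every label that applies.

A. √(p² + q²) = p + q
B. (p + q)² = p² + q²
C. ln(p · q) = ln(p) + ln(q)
A, B

Evaluating each claim at the given values:
A. LHS = 5, RHS = 7 → fails here (LHS ≠ RHS)
B. LHS = 49, RHS = 25 → fails here (LHS ≠ RHS)
C. LHS = ln(12) ≈ 2.485, RHS = ln(3) + ln(4) ≈ 2.485 → holds here (LHS = RHS)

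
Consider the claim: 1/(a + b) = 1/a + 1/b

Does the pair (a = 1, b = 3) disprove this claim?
Substituting a = 1, b = 3:
LHS = 1/(1 + 3) = 1/4
RHS = 1/1 + 1/3 = 4/3

Since LHS ≠ RHS, this pair disproves the claim.

Answer: Yes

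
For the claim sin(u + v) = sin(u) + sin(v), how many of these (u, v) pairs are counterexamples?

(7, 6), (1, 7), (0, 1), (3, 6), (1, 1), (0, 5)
Testing each pair:
(7, 6): LHS = sin(13) ≈ 0.4202, RHS = sin(6) + sin(7) ≈ 0.3776 → counterexample
(1, 7): LHS = sin(8) ≈ 0.9894, RHS = sin(7) + sin(1) ≈ 1.498 → counterexample
(0, 1): LHS = sin(1) ≈ 0.8415, RHS = sin(1) ≈ 0.8415 → satisfies claim
(3, 6): LHS = sin(9) ≈ 0.4121, RHS = sin(6) + sin(3) ≈ -0.1383 → counterexample
(1, 1): LHS = sin(2) ≈ 0.9093, RHS = 2·sin(1) ≈ 1.683 → counterexample
(0, 5): LHS = sin(5) ≈ -0.9589, RHS = sin(5) ≈ -0.9589 → satisfies claim

That makes 4 counterexamples.

Answer: 4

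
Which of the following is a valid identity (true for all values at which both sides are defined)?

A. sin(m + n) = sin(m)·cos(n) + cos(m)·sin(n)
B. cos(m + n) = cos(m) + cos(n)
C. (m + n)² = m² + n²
A: holds — e.g. at (4, 4), both sides equal sin(8) ≈ 0.9894.
B: fails at (4, 4) — LHS = cos(8) ≈ -0.1455, RHS = 2·cos(4) ≈ -1.307.
C: fails at (3, 7) — LHS = 100, RHS = 58.

Answer: A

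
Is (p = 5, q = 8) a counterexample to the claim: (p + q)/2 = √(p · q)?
Yes

Substituting p = 5, q = 8:
LHS = (5 + 8)/2 = 13/2
RHS = √(5 · 8) = 2·√(10) ≈ 6.325

Since LHS ≠ RHS, this pair disproves the claim.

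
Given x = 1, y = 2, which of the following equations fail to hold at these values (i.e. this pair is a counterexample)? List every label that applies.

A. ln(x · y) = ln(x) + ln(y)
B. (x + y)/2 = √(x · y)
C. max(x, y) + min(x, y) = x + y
B

Evaluating each claim at the given values:
A. LHS = ln(2) ≈ 0.6931, RHS = ln(2) ≈ 0.6931 → holds here (LHS = RHS)
B. LHS = 3/2, RHS = √(2) ≈ 1.414 → fails here (LHS ≠ RHS)
C. LHS = 3, RHS = 3 → holds here (LHS = RHS)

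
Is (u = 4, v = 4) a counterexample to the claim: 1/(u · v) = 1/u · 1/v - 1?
Yes

Substituting u = 4, v = 4:
LHS = 1/(4 · 4) = 1/16
RHS = 1/4 · 1/4 - 1 = -15/16

Since LHS ≠ RHS, this pair disproves the claim.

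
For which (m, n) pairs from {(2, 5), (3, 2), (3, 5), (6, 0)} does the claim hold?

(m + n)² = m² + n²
Testing each pair:
(2, 5): LHS = 49, RHS = 29 → fails
(3, 2): LHS = 25, RHS = 13 → fails
(3, 5): LHS = 64, RHS = 34 → fails
(6, 0): LHS = 36, RHS = 36 → holds

1 of 4 pairs satisfies the claim.

Answer: (6, 0)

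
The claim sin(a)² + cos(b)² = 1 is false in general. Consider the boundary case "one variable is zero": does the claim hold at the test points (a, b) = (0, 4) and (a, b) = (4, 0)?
No, fails at both test points

At (0, 4): LHS = cos(4)² ≈ 0.4272 ≠ RHS = 1
At (4, 0): LHS = sin(4)² + 1 ≈ 1.573 ≠ RHS = 1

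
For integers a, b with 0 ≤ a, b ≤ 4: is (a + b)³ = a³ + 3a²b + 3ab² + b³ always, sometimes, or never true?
Always true

The identity holds for every pair in the range. For instance at (a, b) = (4, 0): both sides equal 64.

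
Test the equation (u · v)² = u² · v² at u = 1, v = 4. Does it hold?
Substituting u = 1, v = 4:

LHS = (1 · 4)² = 16
RHS = 1² · 4² = 16

LHS = RHS, so the equation holds at this point.

Answer: Holds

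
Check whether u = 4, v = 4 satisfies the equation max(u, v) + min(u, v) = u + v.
Substituting u = 4, v = 4:

LHS = max(4, 4) + min(4, 4) = 8
RHS = 4 + 4 = 8

LHS = RHS, so the equation holds at this point.

Answer: Holds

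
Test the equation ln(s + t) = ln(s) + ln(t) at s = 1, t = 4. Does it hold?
Substituting s = 1, t = 4:

LHS = ln(1 + 4) = ln(5) ≈ 1.609
RHS = ln(1) + ln(4) = ln(4) ≈ 1.386

LHS ≠ RHS, so the equation does not hold at this point.

Answer: Fails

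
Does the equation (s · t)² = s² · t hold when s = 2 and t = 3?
Fails

Substituting s = 2, t = 3:

LHS = (2 · 3)² = 36
RHS = 2² · 3 = 12

LHS ≠ RHS, so the equation does not hold at this point.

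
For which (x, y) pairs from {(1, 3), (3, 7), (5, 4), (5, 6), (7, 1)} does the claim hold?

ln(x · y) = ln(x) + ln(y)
All pairs

Testing each pair:
(1, 3): LHS = ln(3) ≈ 1.099, RHS = ln(3) ≈ 1.099 → holds
(3, 7): LHS = ln(21) ≈ 3.045, RHS = ln(3) + ln(7) ≈ 3.045 → holds
(5, 4): LHS = ln(20) ≈ 2.996, RHS = ln(4) + ln(5) ≈ 2.996 → holds
(5, 6): LHS = ln(30) ≈ 3.401, RHS = ln(5) + ln(6) ≈ 3.401 → holds
(7, 1): LHS = ln(7) ≈ 1.946, RHS = ln(7) ≈ 1.946 → holds

Every pair satisfies the claim.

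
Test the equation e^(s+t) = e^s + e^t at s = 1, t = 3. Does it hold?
Substituting s = 1, t = 3:

LHS = e^(1+3) = e^4 ≈ 54.6
RHS = e^1 + e^3 = e + e^3 ≈ 22.8

LHS ≠ RHS, so the equation does not hold at this point.

Answer: Fails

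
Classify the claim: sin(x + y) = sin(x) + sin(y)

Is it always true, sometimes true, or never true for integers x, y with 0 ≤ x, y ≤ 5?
Sometimes true

It holds at (x, y) = (3, 0) (both sides equal sin(3) ≈ 0.1411), but fails at (x, y) = (4, 2) (LHS = sin(6) ≈ -0.2794, RHS = sin(4) + sin(2) ≈ 0.1525).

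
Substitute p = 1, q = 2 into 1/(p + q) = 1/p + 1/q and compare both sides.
LHS = 1/(1 + 2) = 1/3
RHS = 1/1 + 1/2 = 3/2

LHS ≠ RHS, so the equation does not hold here.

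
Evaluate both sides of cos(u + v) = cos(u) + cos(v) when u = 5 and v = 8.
LHS = cos(5 + 8) = cos(13) ≈ 0.9074
RHS = cos(5) + cos(8) ≈ 0.1382

LHS ≠ RHS (they differ by about 0.7693), so the equation does not hold here.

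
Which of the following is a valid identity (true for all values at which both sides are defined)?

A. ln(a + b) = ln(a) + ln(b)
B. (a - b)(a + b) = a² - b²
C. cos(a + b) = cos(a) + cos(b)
A: fails at (2, 3) — LHS = ln(5) ≈ 1.609, RHS = ln(2) + ln(3) ≈ 1.792.
B: holds — e.g. at (6, 7), both sides equal -13.
C: fails at (1, 3) — LHS = cos(4) ≈ -0.6536, RHS = cos(3) + cos(1) ≈ -0.4497.

Answer: B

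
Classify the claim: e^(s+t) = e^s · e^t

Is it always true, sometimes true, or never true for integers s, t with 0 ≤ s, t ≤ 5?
The identity holds for every pair in the range. For instance at (s, t) = (5, 1): both sides equal e^6 ≈ 403.4.

Answer: Always true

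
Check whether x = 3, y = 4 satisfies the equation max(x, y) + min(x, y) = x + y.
Substituting x = 3, y = 4:

LHS = max(3, 4) + min(3, 4) = 7
RHS = 3 + 4 = 7

LHS = RHS, so the equation holds at this point.

Answer: Holds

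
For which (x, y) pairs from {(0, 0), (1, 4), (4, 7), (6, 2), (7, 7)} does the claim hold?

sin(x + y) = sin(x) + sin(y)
Testing each pair:
(0, 0): LHS = 0, RHS = 0 → holds
(1, 4): LHS = sin(5) ≈ -0.9589, RHS = sin(4) + sin(1) ≈ 0.08467 → fails
(4, 7): LHS = sin(11) ≈ -1, RHS = sin(4) + sin(7) ≈ -0.09982 → fails
(6, 2): LHS = sin(8) ≈ 0.9894, RHS = sin(6) + sin(2) ≈ 0.6299 → fails
(7, 7): LHS = sin(14) ≈ 0.9906, RHS = 2·sin(7) ≈ 1.314 → fails

1 of 5 pairs satisfies the claim.

Answer: (0, 0)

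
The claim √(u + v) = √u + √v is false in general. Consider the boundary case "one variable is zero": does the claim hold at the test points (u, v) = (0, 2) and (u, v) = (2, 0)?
At (0, 2): LHS = √(2) ≈ 1.414, RHS = √(2) ≈ 1.414 → equal
At (2, 0): LHS = √(2) ≈ 1.414, RHS = √(2) ≈ 1.414 → equal

So the claim does hold at both of these boundary points, even though it is not an identity.

Answer: Yes, holds at both test points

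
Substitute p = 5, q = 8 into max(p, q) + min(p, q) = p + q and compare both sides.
LHS = max(5, 8) + min(5, 8) = 13
RHS = 5 + 8 = 13

LHS = RHS: the two sides agree.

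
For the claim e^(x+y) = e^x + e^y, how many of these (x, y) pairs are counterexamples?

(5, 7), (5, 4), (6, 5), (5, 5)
4

Testing each pair:
(5, 7): LHS = e^12 ≈ 162754.8, RHS = e^5 + e^7 ≈ 1245 → counterexample
(5, 4): LHS = e^9 ≈ 8103, RHS = e^4 + e^5 ≈ 203 → counterexample
(6, 5): LHS = e^11 ≈ 59874.1, RHS = e^5 + e^6 ≈ 551.8 → counterexample
(5, 5): LHS = e^10 ≈ 22026.5, RHS = 2·e^5 ≈ 296.8 → counterexample

That makes 4 counterexamples.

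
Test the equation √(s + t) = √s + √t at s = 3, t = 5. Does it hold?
Substituting s = 3, t = 5:

LHS = √(3 + 5) = 2·√(2) ≈ 2.828
RHS = √3 + √5 = √(3) + √(5) ≈ 3.968

LHS ≠ RHS, so the equation does not hold at this point.

Answer: Fails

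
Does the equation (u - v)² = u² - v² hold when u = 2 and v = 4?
Substituting u = 2, v = 4:

LHS = (2 - 4)² = 4
RHS = 2² - 4² = -12

LHS ≠ RHS, so the equation does not hold at this point.

Answer: Fails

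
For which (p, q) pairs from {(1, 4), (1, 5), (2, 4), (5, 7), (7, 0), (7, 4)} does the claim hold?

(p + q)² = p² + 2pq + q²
All pairs

Testing each pair:
(1, 4): LHS = 25, RHS = 25 → holds
(1, 5): LHS = 36, RHS = 36 → holds
(2, 4): LHS = 36, RHS = 36 → holds
(5, 7): LHS = 144, RHS = 144 → holds
(7, 0): LHS = 49, RHS = 49 → holds
(7, 4): LHS = 121, RHS = 121 → holds

Every pair satisfies the claim.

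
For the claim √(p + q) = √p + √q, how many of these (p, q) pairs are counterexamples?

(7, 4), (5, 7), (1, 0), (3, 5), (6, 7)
Testing each pair:
(7, 4): LHS = √(11) ≈ 3.317, RHS = 2 + √(7) ≈ 4.646 → counterexample
(5, 7): LHS = 2·√(3) ≈ 3.464, RHS = √(5) + √(7) ≈ 4.882 → counterexample
(1, 0): LHS = 1, RHS = 1 → satisfies claim
(3, 5): LHS = 2·√(2) ≈ 2.828, RHS = √(3) + √(5) ≈ 3.968 → counterexample
(6, 7): LHS = √(13) ≈ 3.606, RHS = √(6) + √(7) ≈ 5.095 → counterexample

That makes 4 counterexamples.

Answer: 4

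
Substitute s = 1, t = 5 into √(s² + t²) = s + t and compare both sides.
LHS = √(1² + 5²) = √(26) ≈ 5.099
RHS = 1 + 5 = 6

LHS ≠ RHS (they differ by about 0.901), so the equation does not hold here.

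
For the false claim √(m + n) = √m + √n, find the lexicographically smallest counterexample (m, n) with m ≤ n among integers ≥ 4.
(m, n) = (4, 4)

Substituting (4, 4) into the claim:
LHS = √(4 + 4) = 2·√(2) ≈ 2.828
RHS = √4 + √4 = 4

Since LHS ≠ RHS, this pair disproves the claim, and no lexicographically smaller pair (m ≤ n, integers ≥ 4) does.

For instance (6, 7) is also a counterexample (LHS = √(13) ≈ 3.606, RHS = √(6) + √(7) ≈ 5.095), but it's lexicographically larger.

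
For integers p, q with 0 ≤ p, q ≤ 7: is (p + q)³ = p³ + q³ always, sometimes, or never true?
Sometimes true

It holds at (p, q) = (7, 0) (both sides equal 343), but fails at (p, q) = (5, 5) (LHS = 1000, RHS = 250).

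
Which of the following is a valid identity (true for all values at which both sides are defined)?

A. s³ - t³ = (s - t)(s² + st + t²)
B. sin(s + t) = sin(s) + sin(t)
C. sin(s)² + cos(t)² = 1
A

A: holds — e.g. at (5, 5), both sides equal 0.
B: fails at (2, 2) — LHS = sin(4) ≈ -0.7568, RHS = 2·sin(2) ≈ 1.819.
C: fails at (1, 5) — LHS = cos(5)² + sin(1)² ≈ 0.7885, RHS = 1.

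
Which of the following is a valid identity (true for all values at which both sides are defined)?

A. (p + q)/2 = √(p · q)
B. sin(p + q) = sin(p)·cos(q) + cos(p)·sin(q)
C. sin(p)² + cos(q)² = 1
B

A: fails at (1, 3) — LHS = 2, RHS = √(3) ≈ 1.732.
B: holds — e.g. at (6, 7), both sides equal sin(13) ≈ 0.4202.
C: fails at (4, 6) — LHS = sin(4)² + cos(6)² ≈ 1.495, RHS = 1.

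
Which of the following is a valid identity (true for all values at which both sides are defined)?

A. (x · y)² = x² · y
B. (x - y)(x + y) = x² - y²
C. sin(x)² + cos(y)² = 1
B

A: fails at (4, 5) — LHS = 400, RHS = 80.
B: holds — e.g. at (5, 8), both sides equal -39.
C: fails at (1, 2) — LHS = cos(2)² + sin(1)² ≈ 0.8813, RHS = 1.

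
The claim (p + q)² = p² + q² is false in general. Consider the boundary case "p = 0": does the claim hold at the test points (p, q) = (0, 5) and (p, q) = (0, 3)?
At (0, 5): LHS = 25, RHS = 25 → equal
At (0, 3): LHS = 9, RHS = 9 → equal

So the claim does hold at both of these boundary points, even though it is not an identity.

Answer: Yes, holds at both test points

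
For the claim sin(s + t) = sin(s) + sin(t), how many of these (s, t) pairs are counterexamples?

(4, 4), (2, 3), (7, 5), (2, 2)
Testing each pair:
(4, 4): LHS = sin(8) ≈ 0.9894, RHS = 2·sin(4) ≈ -1.514 → counterexample
(2, 3): LHS = sin(5) ≈ -0.9589, RHS = sin(3) + sin(2) ≈ 1.05 → counterexample
(7, 5): LHS = sin(12) ≈ -0.5366, RHS = sin(5) + sin(7) ≈ -0.3019 → counterexample
(2, 2): LHS = sin(4) ≈ -0.7568, RHS = 2·sin(2) ≈ 1.819 → counterexample

That makes 4 counterexamples.

Answer: 4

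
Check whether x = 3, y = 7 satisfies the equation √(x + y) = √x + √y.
Substituting x = 3, y = 7:

LHS = √(3 + 7) = √(10) ≈ 3.162
RHS = √3 + √7 = √(3) + √(7) ≈ 4.378

LHS ≠ RHS, so the equation does not hold at this point.

Answer: Fails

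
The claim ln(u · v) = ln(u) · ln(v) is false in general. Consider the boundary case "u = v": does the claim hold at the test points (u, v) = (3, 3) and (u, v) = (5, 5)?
No, fails at both test points

At (3, 3): LHS = ln(9) ≈ 2.197 ≠ RHS = ln(3)² ≈ 1.207
At (5, 5): LHS = ln(25) ≈ 3.219 ≠ RHS = ln(5)² ≈ 2.59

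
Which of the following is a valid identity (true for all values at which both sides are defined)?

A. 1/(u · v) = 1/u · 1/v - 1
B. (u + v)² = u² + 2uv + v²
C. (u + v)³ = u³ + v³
B

A: fails at (6, 7) — LHS = 1/42, RHS = -41/42.
B: holds — e.g. at (0, 1), both sides equal 1.
C: fails at (3, 3) — LHS = 216, RHS = 54.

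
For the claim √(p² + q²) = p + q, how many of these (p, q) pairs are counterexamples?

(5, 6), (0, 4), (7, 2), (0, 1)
Testing each pair:
(5, 6): LHS = √(61) ≈ 7.81, RHS = 11 → counterexample
(0, 4): LHS = 4, RHS = 4 → satisfies claim
(7, 2): LHS = √(53) ≈ 7.28, RHS = 9 → counterexample
(0, 1): LHS = 1, RHS = 1 → satisfies claim

That makes 2 counterexamples.

Answer: 2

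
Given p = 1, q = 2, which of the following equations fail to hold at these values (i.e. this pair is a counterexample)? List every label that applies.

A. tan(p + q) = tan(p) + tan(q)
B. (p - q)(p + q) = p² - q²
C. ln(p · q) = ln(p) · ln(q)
A, C

Evaluating each claim at the given values:
A. LHS = tan(3) ≈ -0.1425, RHS = tan(2) + tan(1) ≈ -0.6276 → fails here (LHS ≠ RHS)
B. LHS = -3, RHS = -3 → holds here (LHS = RHS)
C. LHS = ln(2) ≈ 0.6931, RHS = 0 → fails here (LHS ≠ RHS)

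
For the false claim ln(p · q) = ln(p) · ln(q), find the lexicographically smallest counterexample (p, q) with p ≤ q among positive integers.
(p, q) = (1, 2)

Substituting (1, 2) into the claim:
LHS = ln(1 · 2) = ln(2) ≈ 0.6931
RHS = ln(1) · ln(2) = 0

Since LHS ≠ RHS, this pair disproves the claim, and no lexicographically smaller pair (p ≤ q, positive integers) does.

For instance (1, 4) is also a counterexample (LHS = ln(4) ≈ 1.386, RHS = 0), but it's lexicographically larger.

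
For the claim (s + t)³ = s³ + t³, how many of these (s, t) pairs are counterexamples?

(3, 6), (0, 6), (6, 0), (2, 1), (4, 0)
Testing each pair:
(3, 6): LHS = 729, RHS = 243 → counterexample
(0, 6): LHS = 216, RHS = 216 → satisfies claim
(6, 0): LHS = 216, RHS = 216 → satisfies claim
(2, 1): LHS = 27, RHS = 9 → counterexample
(4, 0): LHS = 64, RHS = 64 → satisfies claim

That makes 2 counterexamples.

Answer: 2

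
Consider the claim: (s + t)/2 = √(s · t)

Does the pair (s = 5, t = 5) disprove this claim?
No

Substituting s = 5, t = 5:
LHS = (5 + 5)/2 = 5
RHS = √(5 · 5) = 5

The sides agree, so this pair does not disprove the claim.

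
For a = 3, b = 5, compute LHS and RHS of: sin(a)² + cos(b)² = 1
LHS = sin(3)² + cos(5)² ≈ 0.1004
RHS = 1

LHS ≠ RHS (they differ by about 0.8996), so the equation does not hold here.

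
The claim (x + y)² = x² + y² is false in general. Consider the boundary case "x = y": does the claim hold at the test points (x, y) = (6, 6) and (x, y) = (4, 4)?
No, fails at both test points

At (6, 6): LHS = 144 ≠ RHS = 72
At (4, 4): LHS = 64 ≠ RHS = 32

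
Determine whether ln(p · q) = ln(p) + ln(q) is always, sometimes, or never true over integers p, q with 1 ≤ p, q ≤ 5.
Always true

The identity holds for every pair in the range. For instance at (p, q) = (5, 2): both sides equal ln(10) ≈ 2.303.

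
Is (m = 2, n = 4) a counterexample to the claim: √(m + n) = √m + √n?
Yes

Substituting m = 2, n = 4:
LHS = √(2 + 4) = √(6) ≈ 2.449
RHS = √2 + √4 = √(2) + 2 ≈ 3.414

Since LHS ≠ RHS, this pair disproves the claim.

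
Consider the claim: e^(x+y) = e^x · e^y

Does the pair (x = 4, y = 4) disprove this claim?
Substituting x = 4, y = 4:
LHS = e^(4+4) = e^8 ≈ 2981
RHS = e^4 · e^4 = e^8 ≈ 2981

The sides agree, so this pair does not disprove the claim.

Answer: No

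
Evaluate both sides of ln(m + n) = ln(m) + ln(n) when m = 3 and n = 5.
LHS = ln(3 + 5) = ln(8) ≈ 2.079
RHS = ln(3) + ln(5) ≈ 2.708

LHS ≠ RHS (they differ by about 0.6286), so the equation does not hold here.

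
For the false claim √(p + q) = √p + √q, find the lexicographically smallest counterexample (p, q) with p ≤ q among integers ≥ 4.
Substituting (4, 4) into the claim:
LHS = √(4 + 4) = 2·√(2) ≈ 2.828
RHS = √4 + √4 = 4

Since LHS ≠ RHS, this pair disproves the claim, and no lexicographically smaller pair (p ≤ q, integers ≥ 4) does.

For instance (5, 8) is also a counterexample (LHS = √(13) ≈ 3.606, RHS = √(5) + 2·√(2) ≈ 5.064), but it's lexicographically larger.

Answer: (p, q) = (4, 4)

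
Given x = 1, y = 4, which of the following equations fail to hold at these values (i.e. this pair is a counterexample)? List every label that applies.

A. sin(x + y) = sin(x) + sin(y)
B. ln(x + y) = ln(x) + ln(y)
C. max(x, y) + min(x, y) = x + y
Evaluating each claim at the given values:
A. LHS = sin(5) ≈ -0.9589, RHS = sin(4) + sin(1) ≈ 0.08467 → fails here (LHS ≠ RHS)
B. LHS = ln(5) ≈ 1.609, RHS = ln(4) ≈ 1.386 → fails here (LHS ≠ RHS)
C. LHS = 5, RHS = 5 → holds here (LHS = RHS)

Answer: A, B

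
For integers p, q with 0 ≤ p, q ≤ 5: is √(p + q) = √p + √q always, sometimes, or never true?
It holds at (p, q) = (5, 0) (both sides equal √(5) ≈ 2.236), but fails at (p, q) = (2, 4) (LHS = √(6) ≈ 2.449, RHS = √(2) + 2 ≈ 3.414).

Answer: Sometimes true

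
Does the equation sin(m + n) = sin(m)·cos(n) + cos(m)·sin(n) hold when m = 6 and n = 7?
Substituting m = 6, n = 7:

LHS = sin(6 + 7) = sin(13) ≈ 0.4202
RHS = sin(6)·cos(7) + cos(6)·sin(7) = sin(6)·cos(7) + sin(7)·cos(6) ≈ 0.4202

LHS = RHS, so the equation holds at this point.

Answer: Holds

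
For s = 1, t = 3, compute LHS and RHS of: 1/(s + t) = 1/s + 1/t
LHS = 1/(1 + 3) = 1/4
RHS = 1/1 + 1/3 = 4/3

LHS ≠ RHS, so the equation does not hold here.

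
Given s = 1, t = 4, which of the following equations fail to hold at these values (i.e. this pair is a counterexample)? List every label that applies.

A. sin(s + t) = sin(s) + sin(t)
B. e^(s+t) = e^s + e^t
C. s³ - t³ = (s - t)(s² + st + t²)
A, B

Evaluating each claim at the given values:
A. LHS = sin(5) ≈ -0.9589, RHS = sin(4) + sin(1) ≈ 0.08467 → fails here (LHS ≠ RHS)
B. LHS = e^5 ≈ 148.4, RHS = e + e^4 ≈ 57.32 → fails here (LHS ≠ RHS)
C. LHS = -63, RHS = -63 → holds here (LHS = RHS)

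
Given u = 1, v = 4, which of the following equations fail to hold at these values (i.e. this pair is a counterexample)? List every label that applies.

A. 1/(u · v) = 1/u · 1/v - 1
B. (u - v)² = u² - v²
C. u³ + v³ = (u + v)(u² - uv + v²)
Evaluating each claim at the given values:
A. LHS = 1/4, RHS = -3/4 → fails here (LHS ≠ RHS)
B. LHS = 9, RHS = -15 → fails here (LHS ≠ RHS)
C. LHS = 65, RHS = 65 → holds here (LHS = RHS)

Answer: A, B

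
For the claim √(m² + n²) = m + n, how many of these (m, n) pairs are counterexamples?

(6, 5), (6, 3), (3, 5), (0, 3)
Testing each pair:
(6, 5): LHS = √(61) ≈ 7.81, RHS = 11 → counterexample
(6, 3): LHS = 3·√(5) ≈ 6.708, RHS = 9 → counterexample
(3, 5): LHS = √(34) ≈ 5.831, RHS = 8 → counterexample
(0, 3): LHS = 3, RHS = 3 → satisfies claim

That makes 3 counterexamples.

Answer: 3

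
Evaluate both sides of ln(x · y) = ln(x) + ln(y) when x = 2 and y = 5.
LHS = ln(2 · 5) = ln(10) ≈ 2.303
RHS = ln(2) + ln(5) ≈ 2.303

LHS = RHS: the two sides agree.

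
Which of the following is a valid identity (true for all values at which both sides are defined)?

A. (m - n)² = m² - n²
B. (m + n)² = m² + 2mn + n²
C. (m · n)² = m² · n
B

A: fails at (1, 2) — LHS = 1, RHS = -3.
B: holds — e.g. at (6, 7), both sides equal 169.
C: fails at (5, 8) — LHS = 1600, RHS = 200.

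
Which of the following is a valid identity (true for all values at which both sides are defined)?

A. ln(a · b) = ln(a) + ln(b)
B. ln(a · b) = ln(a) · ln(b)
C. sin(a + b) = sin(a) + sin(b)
A: holds — e.g. at (5, 8), both sides equal ln(40) ≈ 3.689.
B: fails at (3, 3) — LHS = ln(9) ≈ 2.197, RHS = ln(3)² ≈ 1.207.
C: fails at (1, 2) — LHS = sin(3) ≈ 0.1411, RHS = sin(1) + sin(2) ≈ 1.751.

Answer: A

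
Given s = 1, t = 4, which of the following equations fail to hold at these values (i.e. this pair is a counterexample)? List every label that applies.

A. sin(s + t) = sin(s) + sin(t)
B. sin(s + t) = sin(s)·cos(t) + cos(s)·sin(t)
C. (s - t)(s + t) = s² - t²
Evaluating each claim at the given values:
A. LHS = sin(5) ≈ -0.9589, RHS = sin(4) + sin(1) ≈ 0.08467 → fails here (LHS ≠ RHS)
B. LHS = sin(5) ≈ -0.9589, RHS = sin(1)·cos(4) + sin(4)·cos(1) ≈ -0.9589 → holds here (LHS = RHS)
C. LHS = -15, RHS = -15 → holds here (LHS = RHS)

Answer: A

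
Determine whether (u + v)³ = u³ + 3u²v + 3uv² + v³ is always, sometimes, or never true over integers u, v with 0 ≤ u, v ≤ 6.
Always true

The identity holds for every pair in the range. For instance at (u, v) = (6, 4): both sides equal 1000.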